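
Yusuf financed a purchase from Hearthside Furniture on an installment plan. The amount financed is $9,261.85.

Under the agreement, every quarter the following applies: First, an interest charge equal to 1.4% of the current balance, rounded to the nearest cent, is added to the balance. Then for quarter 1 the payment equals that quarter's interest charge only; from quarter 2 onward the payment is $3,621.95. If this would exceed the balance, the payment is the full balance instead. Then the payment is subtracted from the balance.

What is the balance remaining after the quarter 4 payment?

# | Opening | Interest | Payment | End bal
1 | $9,261.85 | $129.67 | $129.67 | $9,261.85
2 | $9,261.85 | $129.67 | $3,621.95 | $5,769.57
3 | $5,769.57 | $80.77 | $3,621.95 | $2,228.39
4 | $2,228.39 | $31.20 | $2,259.59 | $0.00

$0.00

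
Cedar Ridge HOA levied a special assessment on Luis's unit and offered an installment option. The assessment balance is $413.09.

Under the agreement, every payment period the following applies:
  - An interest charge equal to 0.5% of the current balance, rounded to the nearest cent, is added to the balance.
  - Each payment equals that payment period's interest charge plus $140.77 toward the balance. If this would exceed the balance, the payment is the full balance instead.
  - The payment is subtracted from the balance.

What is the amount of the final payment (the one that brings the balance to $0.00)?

Payment period 1: $413.09 +$2.07 interest = $415.16; pay $142.84 → $272.32
Payment period 2: $272.32 +$1.36 interest = $273.68; pay $142.13 → $131.55
Payment period 3: $131.55 +$0.66 interest = $132.21; pay $132.21 → $0.00

$132.21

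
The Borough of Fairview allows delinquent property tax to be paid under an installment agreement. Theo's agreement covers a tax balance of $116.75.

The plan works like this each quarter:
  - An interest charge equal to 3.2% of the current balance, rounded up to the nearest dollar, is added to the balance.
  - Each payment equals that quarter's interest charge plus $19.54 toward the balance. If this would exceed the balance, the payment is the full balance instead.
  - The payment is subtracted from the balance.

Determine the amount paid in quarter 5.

$21.54

# | Opening | Interest | Payment | End bal
1 | $116.75 | $4.00 | $23.54 | $97.21
2 | $97.21 | $4.00 | $23.54 | $77.67
3 | $77.67 | $3.00 | $22.54 | $58.13
4 | $58.13 | $2.00 | $21.54 | $38.59
5 | $38.59 | $2.00 | $21.54 | $19.05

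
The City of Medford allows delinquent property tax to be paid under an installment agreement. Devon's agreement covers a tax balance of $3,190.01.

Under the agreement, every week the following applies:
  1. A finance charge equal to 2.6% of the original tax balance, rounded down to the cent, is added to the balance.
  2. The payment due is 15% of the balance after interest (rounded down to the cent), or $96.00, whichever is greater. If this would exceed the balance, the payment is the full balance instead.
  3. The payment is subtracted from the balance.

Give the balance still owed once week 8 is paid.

$1,211.19

Week 1: $3,190.01 +$82.94 interest = $3,272.95; pay $490.94 → $2,782.01
Week 2: $2,782.01 +$82.94 interest = $2,864.95; pay $429.74 → $2,435.21
Week 3: $2,435.21 +$82.94 interest = $2,518.15; pay $377.72 → $2,140.43
Week 4: $2,140.43 +$82.94 interest = $2,223.37; pay $333.50 → $1,889.87
Week 5: $1,889.87 +$82.94 interest = $1,972.81; pay $295.92 → $1,676.89
Week 6: $1,676.89 +$82.94 interest = $1,759.83; pay $263.97 → $1,495.86
Week 7: $1,495.86 +$82.94 interest = $1,578.80; pay $236.82 → $1,341.98
Week 8: $1,341.98 +$82.94 interest = $1,424.92; pay $213.73 → $1,211.19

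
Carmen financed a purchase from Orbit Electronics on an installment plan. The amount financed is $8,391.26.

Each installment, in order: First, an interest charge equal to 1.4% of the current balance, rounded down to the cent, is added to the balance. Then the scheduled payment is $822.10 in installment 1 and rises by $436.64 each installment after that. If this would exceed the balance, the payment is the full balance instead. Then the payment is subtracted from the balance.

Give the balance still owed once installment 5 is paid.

$340.13

Installment 1: opening $8,391.26; interest $117.47 → $8,508.73; payment $822.10; balance $7,686.63
Installment 2: opening $7,686.63; interest $107.61 → $7,794.24; payment $1,258.74; balance $6,535.50
Installment 3: opening $6,535.50; interest $91.49 → $6,626.99; payment $1,695.38; balance $4,931.61
Installment 4: opening $4,931.61; interest $69.04 → $5,000.65; payment $2,132.02; balance $2,868.63
Installment 5: opening $2,868.63; interest $40.16 → $2,908.79; payment $2,568.66; balance $340.13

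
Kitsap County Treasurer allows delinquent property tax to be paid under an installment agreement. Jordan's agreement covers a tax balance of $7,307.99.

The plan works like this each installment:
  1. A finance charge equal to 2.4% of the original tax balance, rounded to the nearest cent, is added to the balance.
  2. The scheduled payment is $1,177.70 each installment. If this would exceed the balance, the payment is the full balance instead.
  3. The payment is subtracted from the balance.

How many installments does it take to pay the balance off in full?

# | Opening | Interest | Payment | End bal
1 | $7,307.99 | $175.39 | $1,177.70 | $6,305.68
2 | $6,305.68 | $175.39 | $1,177.70 | $5,303.37
3 | $5,303.37 | $175.39 | $1,177.70 | $4,301.06
4 | $4,301.06 | $175.39 | $1,177.70 | $3,298.75
5 | $3,298.75 | $175.39 | $1,177.70 | $2,296.44
6 | $2,296.44 | $175.39 | $1,177.70 | $1,294.13
7 | $1,294.13 | $175.39 | $1,177.70 | $291.82
8 | $291.82 | $175.39 | $467.21 | $0.00
Balance reaches $0.00 in installment 8.

8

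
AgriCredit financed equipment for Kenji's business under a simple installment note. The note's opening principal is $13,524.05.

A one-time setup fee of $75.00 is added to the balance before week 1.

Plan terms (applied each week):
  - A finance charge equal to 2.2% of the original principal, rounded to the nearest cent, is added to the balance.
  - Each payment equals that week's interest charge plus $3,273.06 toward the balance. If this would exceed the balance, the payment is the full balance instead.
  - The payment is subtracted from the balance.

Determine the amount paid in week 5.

$804.34

Week 1: opening $13,599.05; interest $297.53 → $13,896.58; payment $3,570.59; balance $10,325.99
Week 2: opening $10,325.99; interest $297.53 → $10,623.52; payment $3,570.59; balance $7,052.93
Week 3: opening $7,052.93; interest $297.53 → $7,350.46; payment $3,570.59; balance $3,779.87
Week 4: opening $3,779.87; interest $297.53 → $4,077.40; payment $3,570.59; balance $506.81
Week 5: opening $506.81; interest $297.53 → $804.34; payment $804.34; balance $0.00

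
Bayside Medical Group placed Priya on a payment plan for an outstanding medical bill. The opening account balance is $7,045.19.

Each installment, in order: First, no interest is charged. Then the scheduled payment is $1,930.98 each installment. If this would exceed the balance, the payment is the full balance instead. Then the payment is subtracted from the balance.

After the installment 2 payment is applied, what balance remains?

$3,183.23

# | Opening | Payment | End bal
1 | $7,045.19 | $1,930.98 | $5,114.21
2 | $5,114.21 | $1,930.98 | $3,183.23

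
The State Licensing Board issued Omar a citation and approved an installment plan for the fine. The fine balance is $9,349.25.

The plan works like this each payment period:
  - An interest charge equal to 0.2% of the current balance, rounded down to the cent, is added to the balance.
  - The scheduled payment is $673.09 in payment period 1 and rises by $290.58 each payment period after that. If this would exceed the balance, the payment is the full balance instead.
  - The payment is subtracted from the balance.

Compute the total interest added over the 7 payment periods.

Payment period 1: $9,349.25 +$18.69 interest = $9,367.94; pay $673.09 → $8,694.85
Payment period 2: $8,694.85 +$17.38 interest = $8,712.23; pay $963.67 → $7,748.56
Payment period 3: $7,748.56 +$15.49 interest = $7,764.05; pay $1,254.25 → $6,509.80
Payment period 4: $6,509.80 +$13.01 interest = $6,522.81; pay $1,544.83 → $4,977.98
Payment period 5: $4,977.98 +$9.95 interest = $4,987.93; pay $1,835.41 → $3,152.52
Payment period 6: $3,152.52 +$6.30 interest = $3,158.82; pay $2,125.99 → $1,032.83
Payment period 7: $1,032.83 +$2.06 interest = $1,034.89; pay $1,034.89 → $0.00
Total interest: $18.69 + $17.38 + $15.49 + $13.01 + $9.95 + $6.30 + $2.06 = $82.88

$82.88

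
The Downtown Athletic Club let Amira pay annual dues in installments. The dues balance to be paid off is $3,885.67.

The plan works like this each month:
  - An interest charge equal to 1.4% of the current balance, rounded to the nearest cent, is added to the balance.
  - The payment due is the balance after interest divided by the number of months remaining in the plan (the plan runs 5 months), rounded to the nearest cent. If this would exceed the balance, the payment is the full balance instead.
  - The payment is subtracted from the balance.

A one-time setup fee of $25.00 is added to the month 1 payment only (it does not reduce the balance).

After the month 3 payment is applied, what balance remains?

Month 1: $3,885.67 +$54.40 interest = $3,940.07; pay $788.01 (+ $25.00 fee) → $3,152.06
Month 2: $3,152.06 +$44.13 interest = $3,196.19; pay $799.05 → $2,397.14
Month 3: $2,397.14 +$33.56 interest = $2,430.70; pay $810.23 → $1,620.47

$1,620.47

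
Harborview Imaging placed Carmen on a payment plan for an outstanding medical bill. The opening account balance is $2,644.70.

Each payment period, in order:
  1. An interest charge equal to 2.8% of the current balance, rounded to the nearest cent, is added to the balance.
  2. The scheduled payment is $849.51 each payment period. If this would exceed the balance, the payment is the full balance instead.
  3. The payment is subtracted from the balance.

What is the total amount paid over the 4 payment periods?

$2,808.18

Payment period 1: opening $2,644.70; interest $74.05 → $2,718.75; payment $849.51; balance $1,869.24
Payment period 2: opening $1,869.24; interest $52.34 → $1,921.58; payment $849.51; balance $1,072.07
Payment period 3: opening $1,072.07; interest $30.02 → $1,102.09; payment $849.51; balance $252.58
Payment period 4: opening $252.58; interest $7.07 → $259.65; payment $259.65; balance $0.00
Total paid: $2,808.18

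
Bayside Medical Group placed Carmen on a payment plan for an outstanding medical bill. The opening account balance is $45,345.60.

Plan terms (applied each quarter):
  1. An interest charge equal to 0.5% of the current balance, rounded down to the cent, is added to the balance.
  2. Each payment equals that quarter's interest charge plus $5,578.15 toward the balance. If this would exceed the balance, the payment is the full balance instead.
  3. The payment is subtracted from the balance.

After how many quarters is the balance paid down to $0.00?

9

# | Opening | Interest | Payment | End bal
1 | $45,345.60 | $226.72 | $5,804.87 | $39,767.45
2 | $39,767.45 | $198.83 | $5,776.98 | $34,189.30
3 | $34,189.30 | $170.94 | $5,749.09 | $28,611.15
4 | $28,611.15 | $143.05 | $5,721.20 | $23,033.00
5 | $23,033.00 | $115.16 | $5,693.31 | $17,454.85
6 | $17,454.85 | $87.27 | $5,665.42 | $11,876.70
7 | $11,876.70 | $59.38 | $5,637.53 | $6,298.55
8 | $6,298.55 | $31.49 | $5,609.64 | $720.40
9 | $720.40 | $3.60 | $724.00 | $0.00
Balance reaches $0.00 in quarter 9.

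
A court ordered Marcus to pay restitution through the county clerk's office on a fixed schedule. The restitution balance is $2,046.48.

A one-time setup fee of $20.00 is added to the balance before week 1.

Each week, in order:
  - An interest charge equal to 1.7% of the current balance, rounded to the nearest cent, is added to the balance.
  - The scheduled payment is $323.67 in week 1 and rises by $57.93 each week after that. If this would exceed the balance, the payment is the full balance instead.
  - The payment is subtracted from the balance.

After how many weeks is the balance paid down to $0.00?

5

Week 1: opening $2,066.48; interest $35.13 → $2,101.61; payment $323.67; balance $1,777.94
Week 2: opening $1,777.94; interest $30.22 → $1,808.16; payment $381.60; balance $1,426.56
Week 3: opening $1,426.56; interest $24.25 → $1,450.81; payment $439.53; balance $1,011.28
Week 4: opening $1,011.28; interest $17.19 → $1,028.47; payment $497.46; balance $531.01
Week 5: opening $531.01; interest $9.03 → $540.04; payment $540.04; balance $0.00
Balance reaches $0.00 in week 5.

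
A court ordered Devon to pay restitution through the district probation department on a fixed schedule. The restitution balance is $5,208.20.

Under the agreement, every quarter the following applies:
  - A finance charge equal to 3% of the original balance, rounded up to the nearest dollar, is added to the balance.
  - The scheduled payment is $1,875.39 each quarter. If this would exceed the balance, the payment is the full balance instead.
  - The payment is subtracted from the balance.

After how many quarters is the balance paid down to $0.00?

# | Opening | Interest | Payment | End bal
1 | $5,208.20 | $157.00 | $1,875.39 | $3,489.81
2 | $3,489.81 | $157.00 | $1,875.39 | $1,771.42
3 | $1,771.42 | $157.00 | $1,875.39 | $53.03
4 | $53.03 | $157.00 | $210.03 | $0.00
Balance reaches $0.00 in quarter 4.

4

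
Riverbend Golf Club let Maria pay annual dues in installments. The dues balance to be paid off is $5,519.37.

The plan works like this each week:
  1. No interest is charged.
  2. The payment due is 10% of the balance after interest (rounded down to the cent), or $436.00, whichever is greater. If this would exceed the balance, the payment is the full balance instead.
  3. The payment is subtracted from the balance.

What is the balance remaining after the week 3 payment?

Week 1: opening $5,519.37; payment $551.93; balance $4,967.44
Week 2: opening $4,967.44; payment $496.74; balance $4,470.70
Week 3: opening $4,470.70; payment $447.07; balance $4,023.63

$4,023.63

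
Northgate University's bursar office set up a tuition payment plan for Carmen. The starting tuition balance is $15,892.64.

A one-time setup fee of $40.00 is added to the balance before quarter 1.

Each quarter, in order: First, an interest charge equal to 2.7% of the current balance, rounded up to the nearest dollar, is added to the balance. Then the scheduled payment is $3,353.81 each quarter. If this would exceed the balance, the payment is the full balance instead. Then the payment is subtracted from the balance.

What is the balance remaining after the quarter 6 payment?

$0.00

Quarter 1: opening $15,932.64; interest $431.00 → $16,363.64; payment $3,353.81; balance $13,009.83
Quarter 2: opening $13,009.83; interest $352.00 → $13,361.83; payment $3,353.81; balance $10,008.02
Quarter 3: opening $10,008.02; interest $271.00 → $10,279.02; payment $3,353.81; balance $6,925.21
Quarter 4: opening $6,925.21; interest $187.00 → $7,112.21; payment $3,353.81; balance $3,758.40
Quarter 5: opening $3,758.40; interest $102.00 → $3,860.40; payment $3,353.81; balance $506.59
Quarter 6: opening $506.59; interest $14.00 → $520.59; payment $520.59; balance $0.00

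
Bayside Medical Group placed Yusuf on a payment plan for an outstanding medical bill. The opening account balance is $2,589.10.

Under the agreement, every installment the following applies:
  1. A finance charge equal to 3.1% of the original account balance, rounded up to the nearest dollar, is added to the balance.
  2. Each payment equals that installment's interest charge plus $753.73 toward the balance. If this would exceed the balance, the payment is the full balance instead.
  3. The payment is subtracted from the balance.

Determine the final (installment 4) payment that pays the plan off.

Installment 1: $2,589.10 +$81.00 interest = $2,670.10; pay $834.73 → $1,835.37
Installment 2: $1,835.37 +$81.00 interest = $1,916.37; pay $834.73 → $1,081.64
Installment 3: $1,081.64 +$81.00 interest = $1,162.64; pay $834.73 → $327.91
Installment 4: $327.91 +$81.00 interest = $408.91; pay $408.91 → $0.00

$408.91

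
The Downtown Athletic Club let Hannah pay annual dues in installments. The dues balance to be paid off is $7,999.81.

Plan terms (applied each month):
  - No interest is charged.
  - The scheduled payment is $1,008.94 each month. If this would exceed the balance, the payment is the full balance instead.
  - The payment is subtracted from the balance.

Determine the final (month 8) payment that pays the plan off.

Month 1: $7,999.81 − $1,008.94 → $6,990.87
Month 2: $6,990.87 − $1,008.94 → $5,981.93
Month 3: $5,981.93 − $1,008.94 → $4,972.99
Month 4: $4,972.99 − $1,008.94 → $3,964.05
Month 5: $3,964.05 − $1,008.94 → $2,955.11
Month 6: $2,955.11 − $1,008.94 → $1,946.17
Month 7: $1,946.17 − $1,008.94 → $937.23
Month 8: $937.23 − $937.23 → $0.00

$937.23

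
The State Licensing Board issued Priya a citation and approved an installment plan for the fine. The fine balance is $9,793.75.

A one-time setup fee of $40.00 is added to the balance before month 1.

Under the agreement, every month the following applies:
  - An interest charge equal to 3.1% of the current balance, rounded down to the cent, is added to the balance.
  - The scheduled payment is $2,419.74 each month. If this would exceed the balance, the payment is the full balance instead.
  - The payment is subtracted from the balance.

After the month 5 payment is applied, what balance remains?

$0.00

Month 1: $9,833.75 +$304.84 interest = $10,138.59; pay $2,419.74 → $7,718.85
Month 2: $7,718.85 +$239.28 interest = $7,958.13; pay $2,419.74 → $5,538.39
Month 3: $5,538.39 +$171.69 interest = $5,710.08; pay $2,419.74 → $3,290.34
Month 4: $3,290.34 +$102.00 interest = $3,392.34; pay $2,419.74 → $972.60
Month 5: $972.60 +$30.15 interest = $1,002.75; pay $1,002.75 → $0.00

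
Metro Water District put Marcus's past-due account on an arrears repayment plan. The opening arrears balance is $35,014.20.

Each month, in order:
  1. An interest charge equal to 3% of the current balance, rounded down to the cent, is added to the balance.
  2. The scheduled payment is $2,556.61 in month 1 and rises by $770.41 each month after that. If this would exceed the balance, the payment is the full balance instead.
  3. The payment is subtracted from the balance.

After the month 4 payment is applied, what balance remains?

Month 1: opening $35,014.20; interest $1,050.42 → $36,064.62; payment $2,556.61; balance $33,508.01
Month 2: opening $33,508.01; interest $1,005.24 → $34,513.25; payment $3,327.02; balance $31,186.23
Month 3: opening $31,186.23; interest $935.58 → $32,121.81; payment $4,097.43; balance $28,024.38
Month 4: opening $28,024.38; interest $840.73 → $28,865.11; payment $4,867.84; balance $23,997.27

$23,997.27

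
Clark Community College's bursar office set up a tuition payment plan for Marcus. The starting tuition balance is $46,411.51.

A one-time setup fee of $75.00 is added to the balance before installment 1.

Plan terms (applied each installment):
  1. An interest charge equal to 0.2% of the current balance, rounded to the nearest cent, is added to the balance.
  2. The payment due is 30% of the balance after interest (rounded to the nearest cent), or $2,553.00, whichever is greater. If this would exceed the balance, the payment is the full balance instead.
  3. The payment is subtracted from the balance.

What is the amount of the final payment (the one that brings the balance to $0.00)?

$265.07

Installment 1: opening $46,486.51; interest $92.97 → $46,579.48; payment $13,973.84; balance $32,605.64
Installment 2: opening $32,605.64; interest $65.21 → $32,670.85; payment $9,801.26; balance $22,869.59
Installment 3: opening $22,869.59; interest $45.74 → $22,915.33; payment $6,874.60; balance $16,040.73
Installment 4: opening $16,040.73; interest $32.08 → $16,072.81; payment $4,821.84; balance $11,250.97
Installment 5: opening $11,250.97; interest $22.50 → $11,273.47; payment $3,382.04; balance $7,891.43
Installment 6: opening $7,891.43; interest $15.78 → $7,907.21; payment $2,553.00; balance $5,354.21
Installment 7: opening $5,354.21; interest $10.71 → $5,364.92; payment $2,553.00; balance $2,811.92
Installment 8: opening $2,811.92; interest $5.62 → $2,817.54; payment $2,553.00; balance $264.54
Installment 9: opening $264.54; interest $0.53 → $265.07; payment $265.07; balance $0.00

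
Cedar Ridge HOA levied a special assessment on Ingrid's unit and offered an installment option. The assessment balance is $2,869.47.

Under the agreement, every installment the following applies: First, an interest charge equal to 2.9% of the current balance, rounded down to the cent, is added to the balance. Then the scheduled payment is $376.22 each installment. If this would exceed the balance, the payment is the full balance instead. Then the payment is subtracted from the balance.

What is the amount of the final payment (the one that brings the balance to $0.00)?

Installment 1: opening $2,869.47; interest $83.21 → $2,952.68; payment $376.22; balance $2,576.46
Installment 2: opening $2,576.46; interest $74.71 → $2,651.17; payment $376.22; balance $2,274.95
Installment 3: opening $2,274.95; interest $65.97 → $2,340.92; payment $376.22; balance $1,964.70
Installment 4: opening $1,964.70; interest $56.97 → $2,021.67; payment $376.22; balance $1,645.45
Installment 5: opening $1,645.45; interest $47.71 → $1,693.16; payment $376.22; balance $1,316.94
Installment 6: opening $1,316.94; interest $38.19 → $1,355.13; payment $376.22; balance $978.91
Installment 7: opening $978.91; interest $28.38 → $1,007.29; payment $376.22; balance $631.07
Installment 8: opening $631.07; interest $18.30 → $649.37; payment $376.22; balance $273.15
Installment 9: opening $273.15; interest $7.92 → $281.07; payment $281.07; balance $0.00

$281.07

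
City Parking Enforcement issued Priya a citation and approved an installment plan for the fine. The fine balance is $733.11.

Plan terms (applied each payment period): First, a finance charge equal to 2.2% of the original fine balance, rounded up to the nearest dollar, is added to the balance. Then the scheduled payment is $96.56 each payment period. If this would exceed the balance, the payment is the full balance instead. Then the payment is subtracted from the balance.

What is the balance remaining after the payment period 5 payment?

# | Opening | Interest | Payment | End bal
1 | $733.11 | $17.00 | $96.56 | $653.55
2 | $653.55 | $17.00 | $96.56 | $573.99
3 | $573.99 | $17.00 | $96.56 | $494.43
4 | $494.43 | $17.00 | $96.56 | $414.87
5 | $414.87 | $17.00 | $96.56 | $335.31

$335.31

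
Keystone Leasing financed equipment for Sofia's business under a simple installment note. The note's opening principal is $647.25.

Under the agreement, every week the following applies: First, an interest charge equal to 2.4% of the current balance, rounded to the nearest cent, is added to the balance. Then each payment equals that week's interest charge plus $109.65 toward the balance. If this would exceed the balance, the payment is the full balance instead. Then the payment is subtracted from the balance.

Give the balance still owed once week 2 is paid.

$427.95

# | Opening | Interest | Payment | End bal
1 | $647.25 | $15.53 | $125.18 | $537.60
2 | $537.60 | $12.90 | $122.55 | $427.95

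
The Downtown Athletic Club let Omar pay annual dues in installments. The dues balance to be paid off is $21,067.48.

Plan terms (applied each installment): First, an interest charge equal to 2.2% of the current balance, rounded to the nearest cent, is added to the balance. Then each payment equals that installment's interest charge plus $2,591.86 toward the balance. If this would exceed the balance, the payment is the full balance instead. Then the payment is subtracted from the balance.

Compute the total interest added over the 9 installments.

# | Opening | Interest | Payment | End bal
1 | $21,067.48 | $463.48 | $3,055.34 | $18,475.62
2 | $18,475.62 | $406.46 | $2,998.32 | $15,883.76
3 | $15,883.76 | $349.44 | $2,941.30 | $13,291.90
4 | $13,291.90 | $292.42 | $2,884.28 | $10,700.04
5 | $10,700.04 | $235.40 | $2,827.26 | $8,108.18
6 | $8,108.18 | $178.38 | $2,770.24 | $5,516.32
7 | $5,516.32 | $121.36 | $2,713.22 | $2,924.46
8 | $2,924.46 | $64.34 | $2,656.20 | $332.60
9 | $332.60 | $7.32 | $339.92 | $0.00
Total interest: $463.48 + $406.46 + $349.44 + $292.42 + $235.40 + $178.38 + $121.36 + $64.34 + $7.32 = $2,118.60

$2,118.60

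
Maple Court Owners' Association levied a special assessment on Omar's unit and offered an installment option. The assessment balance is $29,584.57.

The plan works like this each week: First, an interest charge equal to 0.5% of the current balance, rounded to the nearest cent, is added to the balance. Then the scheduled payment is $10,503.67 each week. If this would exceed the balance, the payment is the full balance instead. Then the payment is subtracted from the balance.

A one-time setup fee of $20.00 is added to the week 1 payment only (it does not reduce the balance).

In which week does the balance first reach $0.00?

3

# | Opening | Interest | Payment | Fee | End bal
1 | $29,584.57 | $147.92 | $10,503.67 | $20.00 | $19,228.82
2 | $19,228.82 | $96.14 | $10,503.67 | — | $8,821.29
3 | $8,821.29 | $44.11 | $8,865.40 | — | $0.00
Balance reaches $0.00 in week 3.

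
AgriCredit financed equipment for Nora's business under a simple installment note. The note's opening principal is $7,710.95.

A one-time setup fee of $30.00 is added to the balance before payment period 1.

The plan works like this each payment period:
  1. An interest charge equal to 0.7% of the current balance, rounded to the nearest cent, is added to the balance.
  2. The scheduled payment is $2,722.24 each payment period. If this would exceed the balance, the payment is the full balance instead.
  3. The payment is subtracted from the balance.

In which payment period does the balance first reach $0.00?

Payment period 1: opening $7,740.95; interest $54.19 → $7,795.14; payment $2,722.24; balance $5,072.90
Payment period 2: opening $5,072.90; interest $35.51 → $5,108.41; payment $2,722.24; balance $2,386.17
Payment period 3: opening $2,386.17; interest $16.70 → $2,402.87; payment $2,402.87; balance $0.00
Balance reaches $0.00 in payment period 3.

3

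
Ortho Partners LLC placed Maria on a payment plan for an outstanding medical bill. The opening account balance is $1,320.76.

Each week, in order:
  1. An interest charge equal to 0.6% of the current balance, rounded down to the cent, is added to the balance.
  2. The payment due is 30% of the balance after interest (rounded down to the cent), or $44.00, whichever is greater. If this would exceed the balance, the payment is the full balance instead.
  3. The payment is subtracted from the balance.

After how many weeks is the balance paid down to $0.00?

Week 1: $1,320.76 +$7.92 interest = $1,328.68; pay $398.60 → $930.08
Week 2: $930.08 +$5.58 interest = $935.66; pay $280.69 → $654.97
Week 3: $654.97 +$3.92 interest = $658.89; pay $197.66 → $461.23
Week 4: $461.23 +$2.76 interest = $463.99; pay $139.19 → $324.80
Week 5: $324.80 +$1.94 interest = $326.74; pay $98.02 → $228.72
Week 6: $228.72 +$1.37 interest = $230.09; pay $69.02 → $161.07
Week 7: $161.07 +$0.96 interest = $162.03; pay $48.60 → $113.43
Week 8: $113.43 +$0.68 interest = $114.11; pay $44.00 → $70.11
Week 9: $70.11 +$0.42 interest = $70.53; pay $44.00 → $26.53
Week 10: $26.53 +$0.15 interest = $26.68; pay $26.68 → $0.00
Balance reaches $0.00 in week 10.

10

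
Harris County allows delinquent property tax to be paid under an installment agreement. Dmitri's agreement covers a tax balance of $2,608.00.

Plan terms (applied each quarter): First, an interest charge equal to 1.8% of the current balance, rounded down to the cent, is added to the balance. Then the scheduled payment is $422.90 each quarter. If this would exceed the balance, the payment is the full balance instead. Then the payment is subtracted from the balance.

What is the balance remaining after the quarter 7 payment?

$0.00

Quarter 1: opening $2,608.00; interest $46.94 → $2,654.94; payment $422.90; balance $2,232.04
Quarter 2: opening $2,232.04; interest $40.17 → $2,272.21; payment $422.90; balance $1,849.31
Quarter 3: opening $1,849.31; interest $33.28 → $1,882.59; payment $422.90; balance $1,459.69
Quarter 4: opening $1,459.69; interest $26.27 → $1,485.96; payment $422.90; balance $1,063.06
Quarter 5: opening $1,063.06; interest $19.13 → $1,082.19; payment $422.90; balance $659.29
Quarter 6: opening $659.29; interest $11.86 → $671.15; payment $422.90; balance $248.25
Quarter 7: opening $248.25; interest $4.46 → $252.71; payment $252.71; balance $0.00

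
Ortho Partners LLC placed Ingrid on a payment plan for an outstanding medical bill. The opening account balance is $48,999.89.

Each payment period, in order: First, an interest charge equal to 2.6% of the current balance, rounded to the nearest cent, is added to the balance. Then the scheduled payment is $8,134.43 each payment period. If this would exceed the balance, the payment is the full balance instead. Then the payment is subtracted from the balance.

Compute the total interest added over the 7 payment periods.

# | Opening | Interest | Payment | End bal
1 | $48,999.89 | $1,274.00 | $8,134.43 | $42,139.46
2 | $42,139.46 | $1,095.63 | $8,134.43 | $35,100.66
3 | $35,100.66 | $912.62 | $8,134.43 | $27,878.85
4 | $27,878.85 | $724.85 | $8,134.43 | $20,469.27
5 | $20,469.27 | $532.20 | $8,134.43 | $12,867.04
6 | $12,867.04 | $334.54 | $8,134.43 | $5,067.15
7 | $5,067.15 | $131.75 | $5,198.90 | $0.00
Total interest: $1,274.00 + $1,095.63 + $912.62 + $724.85 + $532.20 + $334.54 + $131.75 = $5,005.59

$5,005.59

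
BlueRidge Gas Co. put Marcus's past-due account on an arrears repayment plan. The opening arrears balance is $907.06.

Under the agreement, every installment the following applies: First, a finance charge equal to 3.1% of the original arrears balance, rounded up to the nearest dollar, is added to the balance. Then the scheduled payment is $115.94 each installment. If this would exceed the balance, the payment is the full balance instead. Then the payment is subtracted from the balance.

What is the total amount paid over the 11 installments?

$1,226.06

Installment 1: opening $907.06; interest $29.00 → $936.06; payment $115.94; balance $820.12
Installment 2: opening $820.12; interest $29.00 → $849.12; payment $115.94; balance $733.18
Installment 3: opening $733.18; interest $29.00 → $762.18; payment $115.94; balance $646.24
Installment 4: opening $646.24; interest $29.00 → $675.24; payment $115.94; balance $559.30
Installment 5: opening $559.30; interest $29.00 → $588.30; payment $115.94; balance $472.36
Installment 6: opening $472.36; interest $29.00 → $501.36; payment $115.94; balance $385.42
Installment 7: opening $385.42; interest $29.00 → $414.42; payment $115.94; balance $298.48
Installment 8: opening $298.48; interest $29.00 → $327.48; payment $115.94; balance $211.54
Installment 9: opening $211.54; interest $29.00 → $240.54; payment $115.94; balance $124.60
Installment 10: opening $124.60; interest $29.00 → $153.60; payment $115.94; balance $37.66
Installment 11: opening $37.66; interest $29.00 → $66.66; payment $66.66; balance $0.00
Total paid: $1,226.06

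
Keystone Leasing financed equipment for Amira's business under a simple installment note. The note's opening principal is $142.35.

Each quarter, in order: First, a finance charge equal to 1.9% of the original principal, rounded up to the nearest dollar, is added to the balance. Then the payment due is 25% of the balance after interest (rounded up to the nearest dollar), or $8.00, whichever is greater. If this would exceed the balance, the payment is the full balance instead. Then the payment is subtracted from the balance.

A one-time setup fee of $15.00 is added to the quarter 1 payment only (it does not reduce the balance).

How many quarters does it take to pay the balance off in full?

13

# | Opening | Interest | Payment | Fee | End bal
1 | $142.35 | $3.00 | $37.00 | $15.00 | $108.35
2 | $108.35 | $3.00 | $28.00 | — | $83.35
3 | $83.35 | $3.00 | $22.00 | — | $64.35
4 | $64.35 | $3.00 | $17.00 | — | $50.35
5 | $50.35 | $3.00 | $14.00 | — | $39.35
6 | $39.35 | $3.00 | $11.00 | — | $31.35
7 | $31.35 | $3.00 | $9.00 | — | $25.35
8 | $25.35 | $3.00 | $8.00 | — | $20.35
9 | $20.35 | $3.00 | $8.00 | — | $15.35
10 | $15.35 | $3.00 | $8.00 | — | $10.35
11 | $10.35 | $3.00 | $8.00 | — | $5.35
12 | $5.35 | $3.00 | $8.00 | — | $0.35
13 | $0.35 | $3.00 | $3.35 | — | $0.00
Balance reaches $0.00 in quarter 13.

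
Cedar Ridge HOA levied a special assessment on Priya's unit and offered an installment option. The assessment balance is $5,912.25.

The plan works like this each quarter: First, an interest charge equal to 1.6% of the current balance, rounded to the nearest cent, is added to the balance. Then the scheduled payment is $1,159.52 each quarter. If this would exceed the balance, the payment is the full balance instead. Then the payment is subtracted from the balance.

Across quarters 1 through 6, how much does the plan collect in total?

$6,218.74

Quarter 1: $5,912.25 +$94.60 interest = $6,006.85; pay $1,159.52 → $4,847.33
Quarter 2: $4,847.33 +$77.56 interest = $4,924.89; pay $1,159.52 → $3,765.37
Quarter 3: $3,765.37 +$60.25 interest = $3,825.62; pay $1,159.52 → $2,666.10
Quarter 4: $2,666.10 +$42.66 interest = $2,708.76; pay $1,159.52 → $1,549.24
Quarter 5: $1,549.24 +$24.79 interest = $1,574.03; pay $1,159.52 → $414.51
Quarter 6: $414.51 +$6.63 interest = $421.14; pay $421.14 → $0.00
Total paid: $6,218.74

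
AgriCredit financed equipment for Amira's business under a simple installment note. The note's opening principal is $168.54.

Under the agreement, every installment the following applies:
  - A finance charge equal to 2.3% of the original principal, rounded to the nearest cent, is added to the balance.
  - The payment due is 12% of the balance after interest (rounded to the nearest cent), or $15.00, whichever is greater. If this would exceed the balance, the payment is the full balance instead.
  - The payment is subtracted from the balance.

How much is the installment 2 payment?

Installment 1: opening $168.54; interest $3.88 → $172.42; payment $20.69; balance $151.73
Installment 2: opening $151.73; interest $3.88 → $155.61; payment $18.67; balance $136.94

$18.67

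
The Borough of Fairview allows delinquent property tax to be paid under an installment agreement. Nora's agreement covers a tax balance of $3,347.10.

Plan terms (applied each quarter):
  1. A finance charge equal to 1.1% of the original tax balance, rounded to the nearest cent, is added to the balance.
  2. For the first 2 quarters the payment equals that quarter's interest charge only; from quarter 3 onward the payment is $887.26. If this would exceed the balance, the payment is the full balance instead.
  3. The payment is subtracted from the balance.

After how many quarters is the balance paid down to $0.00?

Quarter 1: opening $3,347.10; interest $36.82 → $3,383.92; payment $36.82; balance $3,347.10
Quarter 2: opening $3,347.10; interest $36.82 → $3,383.92; payment $36.82; balance $3,347.10
Quarter 3: opening $3,347.10; interest $36.82 → $3,383.92; payment $887.26; balance $2,496.66
Quarter 4: opening $2,496.66; interest $36.82 → $2,533.48; payment $887.26; balance $1,646.22
Quarter 5: opening $1,646.22; interest $36.82 → $1,683.04; payment $887.26; balance $795.78
Quarter 6: opening $795.78; interest $36.82 → $832.60; payment $832.60; balance $0.00
Balance reaches $0.00 in quarter 6.

6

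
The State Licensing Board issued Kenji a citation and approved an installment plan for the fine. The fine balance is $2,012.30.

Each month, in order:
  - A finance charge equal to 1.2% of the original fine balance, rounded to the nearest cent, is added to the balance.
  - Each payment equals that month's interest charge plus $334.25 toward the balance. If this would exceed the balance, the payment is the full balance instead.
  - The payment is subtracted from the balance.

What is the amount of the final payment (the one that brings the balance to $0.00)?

$30.95

Month 1: opening $2,012.30; interest $24.15 → $2,036.45; payment $358.40; balance $1,678.05
Month 2: opening $1,678.05; interest $24.15 → $1,702.20; payment $358.40; balance $1,343.80
Month 3: opening $1,343.80; interest $24.15 → $1,367.95; payment $358.40; balance $1,009.55
Month 4: opening $1,009.55; interest $24.15 → $1,033.70; payment $358.40; balance $675.30
Month 5: opening $675.30; interest $24.15 → $699.45; payment $358.40; balance $341.05
Month 6: opening $341.05; interest $24.15 → $365.20; payment $358.40; balance $6.80
Month 7: opening $6.80; interest $24.15 → $30.95; payment $30.95; balance $0.00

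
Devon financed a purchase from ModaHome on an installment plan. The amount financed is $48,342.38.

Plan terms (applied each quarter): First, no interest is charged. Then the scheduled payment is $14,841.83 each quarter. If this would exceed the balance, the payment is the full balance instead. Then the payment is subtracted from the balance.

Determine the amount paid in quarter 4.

Quarter 1: $48,342.38 − $14,841.83 → $33,500.55
Quarter 2: $33,500.55 − $14,841.83 → $18,658.72
Quarter 3: $18,658.72 − $14,841.83 → $3,816.89
Quarter 4: $3,816.89 − $3,816.89 → $0.00

$3,816.89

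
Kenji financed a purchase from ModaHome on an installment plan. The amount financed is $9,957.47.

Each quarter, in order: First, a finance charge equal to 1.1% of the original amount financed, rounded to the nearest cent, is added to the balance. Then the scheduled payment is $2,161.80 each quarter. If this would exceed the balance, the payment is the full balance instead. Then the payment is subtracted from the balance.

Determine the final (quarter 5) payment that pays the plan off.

Quarter 1: $9,957.47 +$109.53 interest = $10,067.00; pay $2,161.80 → $7,905.20
Quarter 2: $7,905.20 +$109.53 interest = $8,014.73; pay $2,161.80 → $5,852.93
Quarter 3: $5,852.93 +$109.53 interest = $5,962.46; pay $2,161.80 → $3,800.66
Quarter 4: $3,800.66 +$109.53 interest = $3,910.19; pay $2,161.80 → $1,748.39
Quarter 5: $1,748.39 +$109.53 interest = $1,857.92; pay $1,857.92 → $0.00

$1,857.92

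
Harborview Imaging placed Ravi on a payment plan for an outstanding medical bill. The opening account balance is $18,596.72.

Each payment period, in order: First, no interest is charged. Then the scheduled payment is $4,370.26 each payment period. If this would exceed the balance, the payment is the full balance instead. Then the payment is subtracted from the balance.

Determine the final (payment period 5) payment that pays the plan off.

# | Opening | Payment | End bal
1 | $18,596.72 | $4,370.26 | $14,226.46
2 | $14,226.46 | $4,370.26 | $9,856.20
3 | $9,856.20 | $4,370.26 | $5,485.94
4 | $5,485.94 | $4,370.26 | $1,115.68
5 | $1,115.68 | $1,115.68 | $0.00

$1,115.68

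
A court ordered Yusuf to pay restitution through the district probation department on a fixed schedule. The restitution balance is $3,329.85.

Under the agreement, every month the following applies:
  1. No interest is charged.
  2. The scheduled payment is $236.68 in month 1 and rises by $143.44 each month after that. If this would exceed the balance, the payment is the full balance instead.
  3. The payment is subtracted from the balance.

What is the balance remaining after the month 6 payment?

$0.00

Month 1: $3,329.85 − $236.68 → $3,093.17
Month 2: $3,093.17 − $380.12 → $2,713.05
Month 3: $2,713.05 − $523.56 → $2,189.49
Month 4: $2,189.49 − $667.00 → $1,522.49
Month 5: $1,522.49 − $810.44 → $712.05
Month 6: $712.05 − $712.05 → $0.00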